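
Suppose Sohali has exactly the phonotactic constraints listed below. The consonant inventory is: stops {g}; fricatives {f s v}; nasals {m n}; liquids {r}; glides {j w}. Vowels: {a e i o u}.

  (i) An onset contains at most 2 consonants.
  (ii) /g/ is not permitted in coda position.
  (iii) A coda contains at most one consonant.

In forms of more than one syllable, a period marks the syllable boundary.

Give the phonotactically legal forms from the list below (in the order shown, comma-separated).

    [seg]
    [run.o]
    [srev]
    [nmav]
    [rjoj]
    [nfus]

[seg] — violates constraint (ii): syllable 1 coda contains /g/ → phonotactically illegal
[run.o] — σ1 onset /r/, coda /n/ ok; σ2 onset /∅/, coda /∅/ ok → phonotactically legal
[srev] — σ1 onset /sr/ (2C), coda /v/ ok → phonotactically legal
[nmav] — σ1 onset /nm/ (2C), coda /v/ ok → phonotactically legal
[rjoj] — σ1 onset /rj/ (2C), coda /j/ ok → phonotactically legal
[nfus] — σ1 onset /nf/ (2C), coda /s/ ok → phonotactically legal

[run.o], [srev], [nmav], [rjoj], [nfus]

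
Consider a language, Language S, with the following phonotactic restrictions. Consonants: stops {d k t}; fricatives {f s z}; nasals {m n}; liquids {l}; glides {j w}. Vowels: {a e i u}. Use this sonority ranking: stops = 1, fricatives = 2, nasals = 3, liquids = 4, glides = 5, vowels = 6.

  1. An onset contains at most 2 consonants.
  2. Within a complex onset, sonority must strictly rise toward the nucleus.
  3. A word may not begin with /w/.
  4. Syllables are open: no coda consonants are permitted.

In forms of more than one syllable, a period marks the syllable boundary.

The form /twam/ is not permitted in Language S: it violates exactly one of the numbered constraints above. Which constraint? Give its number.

/twam/: syllable 1 coda /m/ has 1 consonant (> 0).
This is a violation of constraint 4: "Syllables are open: no coda consonants are permitted."
The remaining constraints (1, 2, 3) are satisfied.

4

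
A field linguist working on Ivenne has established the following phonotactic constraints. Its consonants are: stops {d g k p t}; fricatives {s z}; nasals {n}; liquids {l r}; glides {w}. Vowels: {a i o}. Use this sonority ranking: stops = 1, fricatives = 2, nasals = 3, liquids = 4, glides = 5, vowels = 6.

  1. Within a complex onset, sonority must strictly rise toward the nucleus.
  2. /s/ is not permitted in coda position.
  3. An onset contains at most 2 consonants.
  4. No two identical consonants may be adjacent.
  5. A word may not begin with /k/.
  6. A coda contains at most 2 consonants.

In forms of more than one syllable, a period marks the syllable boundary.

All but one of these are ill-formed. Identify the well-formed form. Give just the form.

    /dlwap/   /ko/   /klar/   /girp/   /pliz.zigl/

/dlwap/ — violates constraint 3: syllable 1 onset /dlw/ has 3 consonants (> 2) → ill-formed
/ko/ — violates constraint 5: word begins with /k/ → ill-formed
/klar/ — violates constraint 5: word begins with /k/ → ill-formed
/girp/ — σ1 onset /g/, coda /rp/ (2C) ok → well-formed
/pliz.zigl/ — violates constraint 4: adjacent identical consonants /zz/ → ill-formed

/girp/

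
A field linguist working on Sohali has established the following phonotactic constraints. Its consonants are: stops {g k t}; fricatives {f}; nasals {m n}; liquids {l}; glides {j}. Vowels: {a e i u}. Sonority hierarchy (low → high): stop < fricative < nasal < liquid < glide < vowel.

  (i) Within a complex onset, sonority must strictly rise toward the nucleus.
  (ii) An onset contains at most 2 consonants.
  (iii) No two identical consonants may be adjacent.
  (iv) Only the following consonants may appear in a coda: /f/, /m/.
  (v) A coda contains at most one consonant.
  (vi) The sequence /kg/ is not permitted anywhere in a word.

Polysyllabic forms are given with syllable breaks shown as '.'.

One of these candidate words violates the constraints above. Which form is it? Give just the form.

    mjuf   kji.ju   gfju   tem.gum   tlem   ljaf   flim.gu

gfju

mjuf — σ1 onset /mj/ (3→5 rises), coda /f/ ok → phonotactically legal
kji.ju — σ1 onset /kj/ (1→5 rises), coda /∅/ ok; σ2 onset /j/, coda /∅/ ok → phonotactically legal
gfju — violates constraint (ii): syllable 1 onset /gfj/ has 3 consonants (> 2) → phonotactically illegal
tem.gum — σ1 onset /t/, coda /m/ ok; σ2 onset /g/, coda /m/ ok → phonotactically legal
tlem — σ1 onset /tl/ (1→4 rises), coda /m/ ok → phonotactically legal
ljaf — σ1 onset /lj/ (4→5 rises), coda /f/ ok → phonotactically legal
flim.gu — σ1 onset /fl/ (2→4 rises), coda /m/ ok; σ2 onset /g/, coda /∅/ ok → phonotactically legal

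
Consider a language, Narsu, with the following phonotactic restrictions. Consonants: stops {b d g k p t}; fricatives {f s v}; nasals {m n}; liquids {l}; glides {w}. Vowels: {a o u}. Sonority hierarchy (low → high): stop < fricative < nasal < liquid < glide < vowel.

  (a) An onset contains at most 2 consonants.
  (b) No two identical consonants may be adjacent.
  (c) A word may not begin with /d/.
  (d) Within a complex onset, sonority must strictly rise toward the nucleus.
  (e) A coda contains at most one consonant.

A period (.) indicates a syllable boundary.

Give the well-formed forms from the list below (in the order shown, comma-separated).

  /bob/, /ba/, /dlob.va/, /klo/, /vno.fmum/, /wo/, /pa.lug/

/bob/, /ba/, /klo/, /vno.fmum/, /wo/, /pa.lug/

/bob/ — σ1 onset /b/, coda /b/ ok → well-formed
/ba/ — σ1 onset /b/, coda /∅/ ok → well-formed
/dlob.va/ — violates constraint (c): word begins with /d/ → ill-formed
/klo/ — σ1 onset /kl/ (1→4 rises), coda /∅/ ok → well-formed
/vno.fmum/ — σ1 onset /vn/ (2→3 rises), coda /∅/ ok; σ2 onset /fm/ (2→3 rises), coda /m/ ok → well-formed
/wo/ — σ1 onset /w/, coda /∅/ ok → well-formed
/pa.lug/ — σ1 onset /p/, coda /∅/ ok; σ2 onset /l/, coda /g/ ok → well-formed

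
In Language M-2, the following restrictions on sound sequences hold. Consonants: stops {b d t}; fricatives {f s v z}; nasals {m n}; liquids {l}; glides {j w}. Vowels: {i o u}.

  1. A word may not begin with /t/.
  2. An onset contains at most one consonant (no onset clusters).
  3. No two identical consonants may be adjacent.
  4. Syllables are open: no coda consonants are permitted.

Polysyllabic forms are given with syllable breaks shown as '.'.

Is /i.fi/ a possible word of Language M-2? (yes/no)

yes

/i.fi/ — σ1 onset /∅/, coda /∅/ ok; σ2 onset /f/, coda /∅/ ok → licit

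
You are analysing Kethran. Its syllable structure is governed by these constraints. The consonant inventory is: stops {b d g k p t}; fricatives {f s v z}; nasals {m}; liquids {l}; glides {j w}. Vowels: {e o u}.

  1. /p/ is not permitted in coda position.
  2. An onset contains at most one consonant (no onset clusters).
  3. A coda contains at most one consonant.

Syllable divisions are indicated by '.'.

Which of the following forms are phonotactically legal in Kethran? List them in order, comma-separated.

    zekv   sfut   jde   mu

mu

zekv — violates constraint 3: syllable 1 coda /kv/ has 2 consonants (> 1) → phonotactically illegal
sfut — violates constraint 2: syllable 1 onset /sf/ has 2 consonants (> 1) → phonotactically illegal
jde — violates constraint 2: syllable 1 onset /jd/ has 2 consonants (> 1) → phonotactically illegal
mu — σ1 onset /m/, coda /∅/ ok → phonotactically legal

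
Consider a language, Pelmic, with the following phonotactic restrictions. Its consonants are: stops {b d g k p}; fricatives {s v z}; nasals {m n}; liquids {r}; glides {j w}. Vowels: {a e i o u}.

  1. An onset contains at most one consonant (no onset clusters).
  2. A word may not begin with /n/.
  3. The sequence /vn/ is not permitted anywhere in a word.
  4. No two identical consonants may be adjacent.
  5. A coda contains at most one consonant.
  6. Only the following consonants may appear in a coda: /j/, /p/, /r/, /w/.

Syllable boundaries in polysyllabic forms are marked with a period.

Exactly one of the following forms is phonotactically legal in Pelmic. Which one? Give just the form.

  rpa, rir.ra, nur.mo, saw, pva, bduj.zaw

rpa — violates constraint 1: syllable 1 onset /rp/ has 2 consonants (> 1) → phonotactically illegal
rir.ra — violates constraint 4: adjacent identical consonants /rr/ → phonotactically illegal
nur.mo — violates constraint 2: word begins with /n/ → phonotactically illegal
saw — σ1 onset /s/, coda /w/ ok → phonotactically legal
pva — violates constraint 1: syllable 1 onset /pv/ has 2 consonants (> 1) → phonotactically illegal
bduj.zaw — violates constraint 1: syllable 1 onset /bd/ has 2 consonants (> 1) → phonotactically illegal

saw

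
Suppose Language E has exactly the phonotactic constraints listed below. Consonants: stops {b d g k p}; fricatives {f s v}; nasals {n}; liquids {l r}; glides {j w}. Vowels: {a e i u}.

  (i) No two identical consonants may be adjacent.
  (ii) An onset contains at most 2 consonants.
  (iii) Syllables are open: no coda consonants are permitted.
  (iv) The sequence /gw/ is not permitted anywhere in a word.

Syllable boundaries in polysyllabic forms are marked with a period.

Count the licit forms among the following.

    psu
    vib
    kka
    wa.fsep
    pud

psu — σ1 onset /ps/ (2C), coda /∅/ ok → licit
vib — violates constraint (iii): syllable 1 coda /b/ has 1 consonant (> 0) → illicit
kka — violates constraint (i): adjacent identical consonants /kk/ → illicit
wa.fsep — violates constraint (iii): syllable 2 coda /p/ has 1 consonant (> 0) → illicit
pud — violates constraint (iii): syllable 1 coda /d/ has 1 consonant (> 0) → illicit
Licit: psu → 1.

1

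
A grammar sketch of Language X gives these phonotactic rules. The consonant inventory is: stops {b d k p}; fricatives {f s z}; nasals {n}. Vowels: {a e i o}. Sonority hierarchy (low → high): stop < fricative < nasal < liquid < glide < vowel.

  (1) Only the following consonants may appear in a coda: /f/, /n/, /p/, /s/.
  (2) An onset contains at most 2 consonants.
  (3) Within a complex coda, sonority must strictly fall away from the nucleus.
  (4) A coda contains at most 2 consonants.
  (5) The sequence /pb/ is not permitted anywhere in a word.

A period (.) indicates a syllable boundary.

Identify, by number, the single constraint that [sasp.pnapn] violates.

3

[sasp.pnapn]: syllable 2 coda /pn/: /p/ (stop, 1) → /n/ (nasal, 3) does not fall.
This is a violation of constraint 3: "Within a complex coda, sonority must strictly fall away from the nucleus."
The remaining constraints (1, 2, 4, 5) are satisfied.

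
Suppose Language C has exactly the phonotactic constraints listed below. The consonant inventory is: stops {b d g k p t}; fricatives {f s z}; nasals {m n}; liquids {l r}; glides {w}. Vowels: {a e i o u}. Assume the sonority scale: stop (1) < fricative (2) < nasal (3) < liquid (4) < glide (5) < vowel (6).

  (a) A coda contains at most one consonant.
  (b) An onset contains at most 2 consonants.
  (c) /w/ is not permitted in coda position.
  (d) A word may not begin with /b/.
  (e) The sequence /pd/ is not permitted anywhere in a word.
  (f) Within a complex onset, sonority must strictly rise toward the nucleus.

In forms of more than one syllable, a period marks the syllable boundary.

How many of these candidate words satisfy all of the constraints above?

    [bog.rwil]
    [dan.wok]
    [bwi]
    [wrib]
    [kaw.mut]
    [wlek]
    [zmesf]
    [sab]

[bog.rwil] — violates constraint (d): word begins with /b/ → phonotactically illegal
[dan.wok] — σ1 onset /d/, coda /n/ ok; σ2 onset /w/, coda /k/ ok → phonotactically legal
[bwi] — violates constraint (d): word begins with /b/ → phonotactically illegal
[wrib] — violates constraint (f): syllable 1 onset /wr/: /w/ (glide, 5) → /r/ (liquid, 4) does not rise → phonotactically illegal
[kaw.mut] — violates constraint (c): syllable 1 coda contains /w/ → phonotactically illegal
[wlek] — violates constraint (f): syllable 1 onset /wl/: /w/ (glide, 5) → /l/ (liquid, 4) does not rise → phonotactically illegal
[zmesf] — violates constraint (a): syllable 1 coda /sf/ has 2 consonants (> 1) → phonotactically illegal
[sab] — σ1 onset /s/, coda /b/ ok → phonotactically legal
Phonotactically legal: [dan.wok], [sab] → 2.

2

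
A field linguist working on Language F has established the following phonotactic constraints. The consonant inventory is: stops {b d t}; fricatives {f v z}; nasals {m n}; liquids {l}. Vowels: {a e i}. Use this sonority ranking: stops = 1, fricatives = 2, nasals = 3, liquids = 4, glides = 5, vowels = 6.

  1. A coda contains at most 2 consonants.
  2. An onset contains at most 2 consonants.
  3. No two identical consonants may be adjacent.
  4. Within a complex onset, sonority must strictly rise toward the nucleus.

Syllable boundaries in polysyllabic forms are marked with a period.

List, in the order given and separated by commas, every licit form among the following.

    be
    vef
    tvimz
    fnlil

be, vef, tvimz

be — σ1 onset /b/, coda /∅/ ok → licit
vef — σ1 onset /v/, coda /f/ ok → licit
tvimz — σ1 onset /tv/ (1→2 rises), coda /mz/ (2C) ok → licit
fnlil — violates constraint 2: syllable 1 onset /fnl/ has 3 consonants (> 2) → illicit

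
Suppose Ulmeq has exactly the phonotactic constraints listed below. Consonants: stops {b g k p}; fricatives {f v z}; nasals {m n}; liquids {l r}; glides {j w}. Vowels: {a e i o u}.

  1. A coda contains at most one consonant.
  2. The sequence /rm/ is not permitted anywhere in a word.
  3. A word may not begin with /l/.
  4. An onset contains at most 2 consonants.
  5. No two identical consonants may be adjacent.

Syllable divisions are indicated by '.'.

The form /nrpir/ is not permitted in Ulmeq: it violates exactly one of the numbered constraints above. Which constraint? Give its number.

/nrpir/: syllable 1 onset /nrp/ has 3 consonants (> 2).
This is a violation of constraint 4: "An onset contains at most 2 consonants."
The remaining constraints (1, 2, 3, 5) are satisfied.

4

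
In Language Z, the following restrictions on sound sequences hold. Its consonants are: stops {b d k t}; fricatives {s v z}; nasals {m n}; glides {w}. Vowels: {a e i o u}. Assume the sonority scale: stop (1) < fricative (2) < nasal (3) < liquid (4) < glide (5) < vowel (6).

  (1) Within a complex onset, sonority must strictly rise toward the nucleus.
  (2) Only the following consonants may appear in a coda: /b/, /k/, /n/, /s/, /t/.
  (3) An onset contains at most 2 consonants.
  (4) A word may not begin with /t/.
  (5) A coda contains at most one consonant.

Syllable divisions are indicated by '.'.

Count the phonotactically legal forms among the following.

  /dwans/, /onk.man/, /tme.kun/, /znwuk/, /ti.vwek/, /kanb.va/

0

/dwans/ — violates constraint 5: syllable 1 coda /ns/ has 2 consonants (> 1) → phonotactically illegal
/onk.man/ — violates constraint 5: syllable 1 coda /nk/ has 2 consonants (> 1) → phonotactically illegal
/tme.kun/ — violates constraint 4: word begins with /t/ → phonotactically illegal
/znwuk/ — violates constraint 3: syllable 1 onset /znw/ has 3 consonants (> 2) → phonotactically illegal
/ti.vwek/ — violates constraint 4: word begins with /t/ → phonotactically illegal
/kanb.va/ — violates constraint 5: syllable 1 coda /nb/ has 2 consonants (> 1) → phonotactically illegal
No form is phonotactically legal → 0.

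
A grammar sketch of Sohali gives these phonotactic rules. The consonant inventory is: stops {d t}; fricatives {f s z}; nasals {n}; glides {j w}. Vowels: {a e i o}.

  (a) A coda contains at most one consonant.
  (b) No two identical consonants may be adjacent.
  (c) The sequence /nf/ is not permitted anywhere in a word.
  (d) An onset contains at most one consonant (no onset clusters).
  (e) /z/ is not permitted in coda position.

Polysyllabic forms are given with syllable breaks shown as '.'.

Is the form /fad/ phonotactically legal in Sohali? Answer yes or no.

/fad/ — σ1 onset /f/, coda /d/ ok → phonotactically legal

yes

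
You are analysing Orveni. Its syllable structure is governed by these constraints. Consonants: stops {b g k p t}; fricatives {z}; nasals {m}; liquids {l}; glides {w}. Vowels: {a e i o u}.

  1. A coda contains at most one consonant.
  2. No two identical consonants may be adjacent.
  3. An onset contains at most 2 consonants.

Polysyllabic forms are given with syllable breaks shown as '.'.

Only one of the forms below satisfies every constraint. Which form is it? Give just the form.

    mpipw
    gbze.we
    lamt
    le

le

mpipw — violates constraint 1: syllable 1 coda /pw/ has 2 consonants (> 1) → not permitted
gbze.we — violates constraint 3: syllable 1 onset /gbz/ has 3 consonants (> 2) → not permitted
lamt — violates constraint 1: syllable 1 coda /mt/ has 2 consonants (> 1) → not permitted
le — σ1 onset /l/, coda /∅/ ok → permitted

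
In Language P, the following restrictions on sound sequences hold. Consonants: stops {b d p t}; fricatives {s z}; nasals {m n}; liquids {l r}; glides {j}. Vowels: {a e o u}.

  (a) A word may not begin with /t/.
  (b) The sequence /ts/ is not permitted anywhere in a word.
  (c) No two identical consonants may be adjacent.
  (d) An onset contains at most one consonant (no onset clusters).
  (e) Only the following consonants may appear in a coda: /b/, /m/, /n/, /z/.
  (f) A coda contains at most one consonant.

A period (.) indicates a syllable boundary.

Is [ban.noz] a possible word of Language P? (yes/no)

[ban.noz] — violates constraint (c): adjacent identical consonants /nn/ → illicit

no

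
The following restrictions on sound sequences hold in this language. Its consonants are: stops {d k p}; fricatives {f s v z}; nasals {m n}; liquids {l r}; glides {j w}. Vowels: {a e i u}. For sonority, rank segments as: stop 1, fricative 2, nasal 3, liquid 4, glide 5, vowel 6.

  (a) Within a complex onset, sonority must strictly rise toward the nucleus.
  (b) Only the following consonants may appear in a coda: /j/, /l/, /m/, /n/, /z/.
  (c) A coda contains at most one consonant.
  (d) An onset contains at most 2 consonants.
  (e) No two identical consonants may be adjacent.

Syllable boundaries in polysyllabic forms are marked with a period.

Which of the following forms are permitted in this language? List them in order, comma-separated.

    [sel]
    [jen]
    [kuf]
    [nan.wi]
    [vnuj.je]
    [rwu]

[sel] — σ1 onset /s/, coda /l/ ok → permitted
[jen] — σ1 onset /j/, coda /n/ ok → permitted
[kuf] — violates constraint (b): syllable 1 coda contains /f/, which is not a licensed coda consonant → not permitted
[nan.wi] — σ1 onset /n/, coda /n/ ok; σ2 onset /w/, coda /∅/ ok → permitted
[vnuj.je] — violates constraint (e): adjacent identical consonants /jj/ → not permitted
[rwu] — σ1 onset /rw/ (4→5 rises), coda /∅/ ok → permitted

[sel], [jen], [nan.wi], [rwu]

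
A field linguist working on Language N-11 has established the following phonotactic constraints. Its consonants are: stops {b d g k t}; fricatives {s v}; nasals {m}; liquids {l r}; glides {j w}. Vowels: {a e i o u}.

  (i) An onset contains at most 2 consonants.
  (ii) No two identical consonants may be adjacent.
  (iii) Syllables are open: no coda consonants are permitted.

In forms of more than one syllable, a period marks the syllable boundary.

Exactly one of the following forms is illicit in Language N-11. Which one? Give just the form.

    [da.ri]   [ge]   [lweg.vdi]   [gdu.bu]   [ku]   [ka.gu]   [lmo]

[lweg.vdi]

[da.ri] — σ1 onset /d/, coda /∅/ ok; σ2 onset /r/, coda /∅/ ok → licit
[ge] — σ1 onset /g/, coda /∅/ ok → licit
[lweg.vdi] — violates constraint (iii): syllable 1 coda /g/ has 1 consonant (> 0) → illicit
[gdu.bu] — σ1 onset /gd/ (2C), coda /∅/ ok; σ2 onset /b/, coda /∅/ ok → licit
[ku] — σ1 onset /k/, coda /∅/ ok → licit
[ka.gu] — σ1 onset /k/, coda /∅/ ok; σ2 onset /g/, coda /∅/ ok → licit
[lmo] — σ1 onset /lm/ (2C), coda /∅/ ok → licit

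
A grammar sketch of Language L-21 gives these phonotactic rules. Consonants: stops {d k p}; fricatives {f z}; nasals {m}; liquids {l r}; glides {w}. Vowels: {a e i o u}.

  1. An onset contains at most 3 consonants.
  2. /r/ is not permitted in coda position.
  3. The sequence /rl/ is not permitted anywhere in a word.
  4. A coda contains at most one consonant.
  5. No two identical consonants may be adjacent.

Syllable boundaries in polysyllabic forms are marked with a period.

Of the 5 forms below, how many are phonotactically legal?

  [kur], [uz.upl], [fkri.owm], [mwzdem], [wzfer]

[kur] — violates constraint 2: syllable 1 coda contains /r/ → phonotactically illegal
[uz.upl] — violates constraint 4: syllable 2 coda /pl/ has 2 consonants (> 1) → phonotactically illegal
[fkri.owm] — violates constraint 4: syllable 2 coda /wm/ has 2 consonants (> 1) → phonotactically illegal
[mwzdem] — violates constraint 1: syllable 1 onset /mwzd/ has 4 consonants (> 3) → phonotactically illegal
[wzfer] — violates constraint 2: syllable 1 coda contains /r/ → phonotactically illegal
No form is phonotactically legal → 0.

0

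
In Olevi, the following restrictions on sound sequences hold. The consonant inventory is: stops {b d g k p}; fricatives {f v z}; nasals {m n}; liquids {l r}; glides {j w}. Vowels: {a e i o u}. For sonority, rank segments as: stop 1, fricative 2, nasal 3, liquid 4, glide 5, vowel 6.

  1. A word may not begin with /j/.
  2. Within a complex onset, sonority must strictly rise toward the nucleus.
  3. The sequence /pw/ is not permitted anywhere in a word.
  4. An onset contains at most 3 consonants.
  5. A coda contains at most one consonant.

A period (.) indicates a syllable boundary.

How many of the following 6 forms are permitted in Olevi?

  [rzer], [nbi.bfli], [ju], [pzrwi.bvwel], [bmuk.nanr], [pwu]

0

[rzer] — violates constraint 2: syllable 1 onset /rz/: /r/ (liquid, 4) → /z/ (fricative, 2) does not rise → not permitted
[nbi.bfli] — violates constraint 2: syllable 1 onset /nb/: /n/ (nasal, 3) → /b/ (stop, 1) does not rise → not permitted
[ju] — violates constraint 1: word begins with /j/ → not permitted
[pzrwi.bvwel] — violates constraint 4: syllable 1 onset /pzrw/ has 4 consonants (> 3) → not permitted
[bmuk.nanr] — violates constraint 5: syllable 2 coda /nr/ has 2 consonants (> 1) → not permitted
[pwu] — violates constraint 3: contains banned sequence /pw/ → not permitted
No form is permitted → 0.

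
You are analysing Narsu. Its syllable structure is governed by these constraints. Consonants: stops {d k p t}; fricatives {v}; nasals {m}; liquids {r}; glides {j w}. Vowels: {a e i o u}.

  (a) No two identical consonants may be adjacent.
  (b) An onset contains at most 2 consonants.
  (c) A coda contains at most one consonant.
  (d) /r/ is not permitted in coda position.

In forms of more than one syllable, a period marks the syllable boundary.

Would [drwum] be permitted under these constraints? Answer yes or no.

no

[drwum] — violates constraint (b): syllable 1 onset /drw/ has 3 consonants (> 2) → not permitted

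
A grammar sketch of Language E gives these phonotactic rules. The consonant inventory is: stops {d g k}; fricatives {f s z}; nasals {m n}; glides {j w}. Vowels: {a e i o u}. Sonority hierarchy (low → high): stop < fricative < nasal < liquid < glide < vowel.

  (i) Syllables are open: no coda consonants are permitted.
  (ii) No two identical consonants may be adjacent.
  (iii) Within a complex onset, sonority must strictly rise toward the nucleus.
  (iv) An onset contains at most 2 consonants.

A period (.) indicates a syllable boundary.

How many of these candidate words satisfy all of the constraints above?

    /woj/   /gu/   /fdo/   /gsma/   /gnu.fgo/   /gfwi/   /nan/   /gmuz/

1

/woj/ — violates constraint (i): syllable 1 coda /j/ has 1 consonant (> 0) → phonotactically illegal
/gu/ — σ1 onset /g/, coda /∅/ ok → phonotactically legal
/fdo/ — violates constraint (iii): syllable 1 onset /fd/: /f/ (fricative, 2) → /d/ (stop, 1) does not rise → phonotactically illegal
/gsma/ — violates constraint (iv): syllable 1 onset /gsm/ has 3 consonants (> 2) → phonotactically illegal
/gnu.fgo/ — violates constraint (iii): syllable 2 onset /fg/: /f/ (fricative, 2) → /g/ (stop, 1) does not rise → phonotactically illegal
/gfwi/ — violates constraint (iv): syllable 1 onset /gfw/ has 3 consonants (> 2) → phonotactically illegal
/nan/ — violates constraint (i): syllable 1 coda /n/ has 1 consonant (> 0) → phonotactically illegal
/gmuz/ — violates constraint (i): syllable 1 coda /z/ has 1 consonant (> 0) → phonotactically illegal
Phonotactically legal: /gu/ → 1.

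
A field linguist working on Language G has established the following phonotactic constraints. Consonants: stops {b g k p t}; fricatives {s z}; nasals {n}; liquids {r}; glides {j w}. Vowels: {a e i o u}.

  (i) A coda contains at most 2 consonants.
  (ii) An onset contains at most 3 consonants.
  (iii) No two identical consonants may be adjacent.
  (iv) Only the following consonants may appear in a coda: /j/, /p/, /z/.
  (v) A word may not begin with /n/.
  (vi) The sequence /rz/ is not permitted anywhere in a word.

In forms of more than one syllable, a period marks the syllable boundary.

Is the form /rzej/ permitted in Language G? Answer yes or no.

/rzej/ — violates constraint (vi): contains banned sequence /rz/ → not permitted

no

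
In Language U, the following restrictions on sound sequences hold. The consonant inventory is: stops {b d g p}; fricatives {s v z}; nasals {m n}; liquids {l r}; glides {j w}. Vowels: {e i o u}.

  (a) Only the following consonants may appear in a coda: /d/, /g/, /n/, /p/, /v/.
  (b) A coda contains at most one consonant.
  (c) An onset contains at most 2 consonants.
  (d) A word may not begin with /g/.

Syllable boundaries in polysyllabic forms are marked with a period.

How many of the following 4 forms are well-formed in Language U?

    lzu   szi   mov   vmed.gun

4

lzu — σ1 onset /lz/ (2C), coda /∅/ ok → well-formed
szi — σ1 onset /sz/ (2C), coda /∅/ ok → well-formed
mov — σ1 onset /m/, coda /v/ ok → well-formed
vmed.gun — σ1 onset /vm/ (2C), coda /d/ ok; σ2 onset /g/, coda /n/ ok → well-formed
Well-formed: lzu, szi, mov, vmed.gun → 4.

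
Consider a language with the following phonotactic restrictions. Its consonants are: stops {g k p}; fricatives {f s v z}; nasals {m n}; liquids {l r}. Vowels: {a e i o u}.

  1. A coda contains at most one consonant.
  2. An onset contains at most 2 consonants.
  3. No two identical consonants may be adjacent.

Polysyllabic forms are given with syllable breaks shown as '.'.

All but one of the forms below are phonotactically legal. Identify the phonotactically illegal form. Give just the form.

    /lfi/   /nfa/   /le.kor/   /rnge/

/rnge/

/lfi/ — σ1 onset /lf/ (2C), coda /∅/ ok → phonotactically legal
/nfa/ — σ1 onset /nf/ (2C), coda /∅/ ok → phonotactically legal
/le.kor/ — σ1 onset /l/, coda /∅/ ok; σ2 onset /k/, coda /r/ ok → phonotactically legal
/rnge/ — violates constraint 2: syllable 1 onset /rng/ has 3 consonants (> 2) → phonotactically illegal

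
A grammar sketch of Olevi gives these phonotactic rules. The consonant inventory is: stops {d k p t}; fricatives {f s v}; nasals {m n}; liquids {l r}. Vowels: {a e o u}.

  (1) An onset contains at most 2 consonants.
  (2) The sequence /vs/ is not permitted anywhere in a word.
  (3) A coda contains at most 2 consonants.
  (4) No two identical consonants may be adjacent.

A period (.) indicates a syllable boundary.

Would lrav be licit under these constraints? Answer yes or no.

yes

lrav — σ1 onset /lr/ (2C), coda /v/ ok → licit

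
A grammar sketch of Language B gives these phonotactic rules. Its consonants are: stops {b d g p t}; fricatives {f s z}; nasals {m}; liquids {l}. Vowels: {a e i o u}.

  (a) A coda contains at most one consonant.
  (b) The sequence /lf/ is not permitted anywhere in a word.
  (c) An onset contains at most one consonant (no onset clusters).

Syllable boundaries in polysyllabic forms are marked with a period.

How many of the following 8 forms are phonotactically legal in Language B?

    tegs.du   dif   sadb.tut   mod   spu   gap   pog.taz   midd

tegs.du — violates constraint (a): syllable 1 coda /gs/ has 2 consonants (> 1) → phonotactically illegal
dif — σ1 onset /d/, coda /f/ ok → phonotactically legal
sadb.tut — violates constraint (a): syllable 1 coda /db/ has 2 consonants (> 1) → phonotactically illegal
mod — σ1 onset /m/, coda /d/ ok → phonotactically legal
spu — violates constraint (c): syllable 1 onset /sp/ has 2 consonants (> 1) → phonotactically illegal
gap — σ1 onset /g/, coda /p/ ok → phonotactically legal
pog.taz — σ1 onset /p/, coda /g/ ok; σ2 onset /t/, coda /z/ ok → phonotactically legal
midd — violates constraint (a): syllable 1 coda /dd/ has 2 consonants (> 1) → phonotactically illegal
Phonotactically legal: dif, mod, gap, pog.taz → 4.

4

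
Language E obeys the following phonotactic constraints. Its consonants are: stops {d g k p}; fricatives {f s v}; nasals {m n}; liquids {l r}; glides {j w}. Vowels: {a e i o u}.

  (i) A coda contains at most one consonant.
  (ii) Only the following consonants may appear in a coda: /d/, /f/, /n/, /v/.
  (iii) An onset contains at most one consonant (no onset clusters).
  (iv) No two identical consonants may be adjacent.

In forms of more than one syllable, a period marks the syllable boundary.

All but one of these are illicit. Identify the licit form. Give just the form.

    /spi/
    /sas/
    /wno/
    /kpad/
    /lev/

/lev/

/spi/ — violates constraint (iii): syllable 1 onset /sp/ has 2 consonants (> 1) → illicit
/sas/ — violates constraint (ii): syllable 1 coda contains /s/, which is not a licensed coda consonant → illicit
/wno/ — violates constraint (iii): syllable 1 onset /wn/ has 2 consonants (> 1) → illicit
/kpad/ — violates constraint (iii): syllable 1 onset /kp/ has 2 consonants (> 1) → illicit
/lev/ — σ1 onset /l/, coda /v/ ok → licit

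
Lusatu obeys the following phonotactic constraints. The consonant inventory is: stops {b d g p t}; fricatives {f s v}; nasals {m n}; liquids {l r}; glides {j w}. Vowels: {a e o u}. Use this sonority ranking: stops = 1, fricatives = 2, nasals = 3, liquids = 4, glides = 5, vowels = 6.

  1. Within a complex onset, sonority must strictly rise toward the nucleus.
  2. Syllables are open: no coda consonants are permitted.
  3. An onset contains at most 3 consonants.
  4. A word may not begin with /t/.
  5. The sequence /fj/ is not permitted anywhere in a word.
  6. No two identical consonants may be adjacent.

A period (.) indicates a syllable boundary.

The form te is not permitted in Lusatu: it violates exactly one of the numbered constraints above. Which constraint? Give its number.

4

te: word begins with /t/.
This is a violation of constraint 4: "A word may not begin with /t/."
The remaining constraints (1, 2, 3, 5, 6) are satisfied.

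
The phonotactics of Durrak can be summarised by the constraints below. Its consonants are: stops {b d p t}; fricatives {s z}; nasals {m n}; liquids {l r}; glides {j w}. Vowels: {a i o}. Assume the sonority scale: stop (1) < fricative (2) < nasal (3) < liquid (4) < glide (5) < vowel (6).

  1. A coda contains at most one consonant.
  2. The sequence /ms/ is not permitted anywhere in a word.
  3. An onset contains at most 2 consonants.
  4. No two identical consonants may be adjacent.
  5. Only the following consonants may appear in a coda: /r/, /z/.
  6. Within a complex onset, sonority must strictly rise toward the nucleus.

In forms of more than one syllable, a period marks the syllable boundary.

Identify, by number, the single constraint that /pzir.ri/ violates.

4

/pzir.ri/: adjacent identical consonants /rr/.
This is a violation of constraint 4: "No two identical consonants may be adjacent."
The remaining constraints (1, 2, 3, 5, 6) are satisfied.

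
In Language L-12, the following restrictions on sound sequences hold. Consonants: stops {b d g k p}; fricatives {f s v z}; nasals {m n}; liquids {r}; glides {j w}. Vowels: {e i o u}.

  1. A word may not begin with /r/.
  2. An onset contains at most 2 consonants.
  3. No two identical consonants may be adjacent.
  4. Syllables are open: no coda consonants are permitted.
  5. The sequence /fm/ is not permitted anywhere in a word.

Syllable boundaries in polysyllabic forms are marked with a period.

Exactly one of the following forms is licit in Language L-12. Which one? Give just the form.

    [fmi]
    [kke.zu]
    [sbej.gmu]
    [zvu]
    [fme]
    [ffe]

[zvu]

[fmi] — violates constraint 5: contains banned sequence /fm/ → illicit
[kke.zu] — violates constraint 3: adjacent identical consonants /kk/ → illicit
[sbej.gmu] — violates constraint 4: syllable 1 coda /j/ has 1 consonant (> 0) → illicit
[zvu] — σ1 onset /zv/ (2C), coda /∅/ ok → licit
[fme] — violates constraint 5: contains banned sequence /fm/ → illicit
[ffe] — violates constraint 3: adjacent identical consonants /ff/ → illicit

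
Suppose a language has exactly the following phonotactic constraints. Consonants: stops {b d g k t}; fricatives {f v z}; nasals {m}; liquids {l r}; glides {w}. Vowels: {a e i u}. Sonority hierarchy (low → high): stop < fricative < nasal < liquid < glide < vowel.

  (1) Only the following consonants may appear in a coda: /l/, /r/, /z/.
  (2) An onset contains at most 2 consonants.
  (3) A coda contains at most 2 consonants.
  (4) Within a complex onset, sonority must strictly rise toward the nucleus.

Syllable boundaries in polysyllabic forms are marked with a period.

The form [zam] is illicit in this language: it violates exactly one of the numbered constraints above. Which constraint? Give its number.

1

[zam]: syllable 1 coda contains /m/, which is not a licensed coda consonant.
This is a violation of constraint 1: "Only the following consonants may appear in a coda: /l/, /r/, /z/."
The remaining constraints (2, 3, 4) are satisfied.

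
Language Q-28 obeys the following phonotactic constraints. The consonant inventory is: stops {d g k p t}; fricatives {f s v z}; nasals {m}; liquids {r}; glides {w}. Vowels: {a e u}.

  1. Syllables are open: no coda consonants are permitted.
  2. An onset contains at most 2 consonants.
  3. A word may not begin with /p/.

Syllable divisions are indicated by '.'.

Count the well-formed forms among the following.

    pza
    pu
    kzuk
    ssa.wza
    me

2

pza — violates constraint 3: word begins with /p/ → ill-formed
pu — violates constraint 3: word begins with /p/ → ill-formed
kzuk — violates constraint 1: syllable 1 coda /k/ has 1 consonant (> 0) → ill-formed
ssa.wza — σ1 onset /ss/ (2C), coda /∅/ ok; σ2 onset /wz/ (2C), coda /∅/ ok → well-formed
me — σ1 onset /m/, coda /∅/ ok → well-formed
Well-formed: ssa.wza, me → 2.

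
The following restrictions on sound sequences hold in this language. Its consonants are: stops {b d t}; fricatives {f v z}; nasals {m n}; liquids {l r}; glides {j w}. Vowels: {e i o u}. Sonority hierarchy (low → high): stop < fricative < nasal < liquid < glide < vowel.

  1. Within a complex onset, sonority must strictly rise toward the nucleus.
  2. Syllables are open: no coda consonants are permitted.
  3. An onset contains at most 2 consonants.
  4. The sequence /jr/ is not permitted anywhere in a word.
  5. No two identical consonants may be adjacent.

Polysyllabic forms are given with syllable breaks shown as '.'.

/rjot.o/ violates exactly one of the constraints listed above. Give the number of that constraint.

/rjot.o/: syllable 1 coda /t/ has 1 consonant (> 0).
This is a violation of constraint 2: "Syllables are open: no coda consonants are permitted."
The remaining constraints (1, 3, 4, 5) are satisfied.

2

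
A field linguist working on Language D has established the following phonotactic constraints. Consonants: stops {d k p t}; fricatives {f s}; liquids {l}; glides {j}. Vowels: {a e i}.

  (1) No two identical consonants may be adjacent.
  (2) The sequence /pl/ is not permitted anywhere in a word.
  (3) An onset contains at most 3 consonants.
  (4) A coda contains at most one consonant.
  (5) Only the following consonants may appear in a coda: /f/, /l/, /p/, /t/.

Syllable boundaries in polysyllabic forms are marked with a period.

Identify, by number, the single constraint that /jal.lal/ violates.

1

/jal.lal/: adjacent identical consonants /ll/.
This is a violation of constraint 1: "No two identical consonants may be adjacent."
The remaining constraints (2, 3, 4, 5) are satisfied.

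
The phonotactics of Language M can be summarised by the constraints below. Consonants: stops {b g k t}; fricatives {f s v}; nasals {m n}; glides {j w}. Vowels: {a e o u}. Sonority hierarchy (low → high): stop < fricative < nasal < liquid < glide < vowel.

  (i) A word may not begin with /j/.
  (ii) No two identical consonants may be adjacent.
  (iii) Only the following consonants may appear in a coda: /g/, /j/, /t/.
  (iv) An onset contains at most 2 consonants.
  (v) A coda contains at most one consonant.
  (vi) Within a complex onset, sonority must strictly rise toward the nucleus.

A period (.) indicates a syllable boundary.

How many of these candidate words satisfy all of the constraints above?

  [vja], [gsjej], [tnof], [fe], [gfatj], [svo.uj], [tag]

3

[vja] — σ1 onset /vj/ (2→5 rises), coda /∅/ ok → phonotactically legal
[gsjej] — violates constraint (iv): syllable 1 onset /gsj/ has 3 consonants (> 2) → phonotactically illegal
[tnof] — violates constraint (iii): syllable 1 coda contains /f/, which is not a licensed coda consonant → phonotactically illegal
[fe] — σ1 onset /f/, coda /∅/ ok → phonotactically legal
[gfatj] — violates constraint (v): syllable 1 coda /tj/ has 2 consonants (> 1) → phonotactically illegal
[svo.uj] — violates constraint (vi): syllable 1 onset /sv/: /s/ (fricative, 2) → /v/ (fricative, 2) does not rise → phonotactically illegal
[tag] — σ1 onset /t/, coda /g/ ok → phonotactically legal
Phonotactically legal: [vja], [fe], [tag] → 3.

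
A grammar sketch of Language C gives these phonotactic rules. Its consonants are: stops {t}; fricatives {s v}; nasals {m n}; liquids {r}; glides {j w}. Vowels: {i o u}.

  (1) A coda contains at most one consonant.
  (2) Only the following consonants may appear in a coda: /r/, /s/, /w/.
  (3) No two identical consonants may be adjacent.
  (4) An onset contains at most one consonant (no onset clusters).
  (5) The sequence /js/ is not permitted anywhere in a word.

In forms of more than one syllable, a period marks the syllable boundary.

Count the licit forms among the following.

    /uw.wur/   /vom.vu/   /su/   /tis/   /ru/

3

/uw.wur/ — violates constraint 3: adjacent identical consonants /ww/ → illicit
/vom.vu/ — violates constraint 2: syllable 1 coda contains /m/, which is not a licensed coda consonant → illicit
/su/ — σ1 onset /s/, coda /∅/ ok → licit
/tis/ — σ1 onset /t/, coda /s/ ok → licit
/ru/ — σ1 onset /r/, coda /∅/ ok → licit
Licit: /su/, /tis/, /ru/ → 3.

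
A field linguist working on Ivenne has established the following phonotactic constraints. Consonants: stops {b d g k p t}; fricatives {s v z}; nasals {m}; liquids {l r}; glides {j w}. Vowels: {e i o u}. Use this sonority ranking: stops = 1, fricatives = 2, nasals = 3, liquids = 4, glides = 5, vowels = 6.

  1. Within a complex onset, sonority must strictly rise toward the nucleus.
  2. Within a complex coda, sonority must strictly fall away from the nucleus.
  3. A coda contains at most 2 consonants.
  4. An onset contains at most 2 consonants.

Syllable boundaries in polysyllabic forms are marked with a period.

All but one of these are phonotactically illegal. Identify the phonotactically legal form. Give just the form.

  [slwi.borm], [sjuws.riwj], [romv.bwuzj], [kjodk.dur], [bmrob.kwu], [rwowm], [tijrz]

[slwi.borm] — violates constraint 4: syllable 1 onset /slw/ has 3 consonants (> 2) → phonotactically illegal
[sjuws.riwj] — violates constraint 2: syllable 2 coda /wj/: /w/ (glide, 5) → /j/ (glide, 5) does not fall → phonotactically illegal
[romv.bwuzj] — violates constraint 2: syllable 2 coda /zj/: /z/ (fricative, 2) → /j/ (glide, 5) does not fall → phonotactically illegal
[kjodk.dur] — violates constraint 2: syllable 1 coda /dk/: /d/ (stop, 1) → /k/ (stop, 1) does not fall → phonotactically illegal
[bmrob.kwu] — violates constraint 4: syllable 1 onset /bmr/ has 3 consonants (> 2) → phonotactically illegal
[rwowm] — σ1 onset /rw/ (4→5 rises), coda /wm/ (5→3 falls) ok → phonotactically legal
[tijrz] — violates constraint 3: syllable 1 coda /jrz/ has 3 consonants (> 2) → phonotactically illegal

[rwowm]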